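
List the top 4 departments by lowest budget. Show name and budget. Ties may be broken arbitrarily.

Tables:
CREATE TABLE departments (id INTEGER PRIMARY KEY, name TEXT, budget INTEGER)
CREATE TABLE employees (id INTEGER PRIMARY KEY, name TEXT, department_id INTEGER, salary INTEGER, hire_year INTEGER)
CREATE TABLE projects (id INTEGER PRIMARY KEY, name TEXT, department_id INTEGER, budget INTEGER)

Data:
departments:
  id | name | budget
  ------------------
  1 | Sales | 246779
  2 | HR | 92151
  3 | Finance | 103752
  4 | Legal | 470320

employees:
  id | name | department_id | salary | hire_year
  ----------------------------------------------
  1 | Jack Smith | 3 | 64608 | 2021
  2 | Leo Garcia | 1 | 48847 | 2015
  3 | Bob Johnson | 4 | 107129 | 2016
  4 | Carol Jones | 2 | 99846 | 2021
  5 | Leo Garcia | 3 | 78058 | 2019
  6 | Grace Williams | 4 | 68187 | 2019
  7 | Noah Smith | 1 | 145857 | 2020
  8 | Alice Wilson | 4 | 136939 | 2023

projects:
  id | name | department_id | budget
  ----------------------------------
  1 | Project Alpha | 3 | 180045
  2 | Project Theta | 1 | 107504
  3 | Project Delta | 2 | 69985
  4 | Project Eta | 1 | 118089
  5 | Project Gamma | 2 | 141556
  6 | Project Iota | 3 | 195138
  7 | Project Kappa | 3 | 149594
SELECT name, budget FROM departments ORDER BY budget ASC LIMIT 4

Execution result:
name | budget
HR | 92151
Finance | 103752
Sales | 246779
Legal | 470320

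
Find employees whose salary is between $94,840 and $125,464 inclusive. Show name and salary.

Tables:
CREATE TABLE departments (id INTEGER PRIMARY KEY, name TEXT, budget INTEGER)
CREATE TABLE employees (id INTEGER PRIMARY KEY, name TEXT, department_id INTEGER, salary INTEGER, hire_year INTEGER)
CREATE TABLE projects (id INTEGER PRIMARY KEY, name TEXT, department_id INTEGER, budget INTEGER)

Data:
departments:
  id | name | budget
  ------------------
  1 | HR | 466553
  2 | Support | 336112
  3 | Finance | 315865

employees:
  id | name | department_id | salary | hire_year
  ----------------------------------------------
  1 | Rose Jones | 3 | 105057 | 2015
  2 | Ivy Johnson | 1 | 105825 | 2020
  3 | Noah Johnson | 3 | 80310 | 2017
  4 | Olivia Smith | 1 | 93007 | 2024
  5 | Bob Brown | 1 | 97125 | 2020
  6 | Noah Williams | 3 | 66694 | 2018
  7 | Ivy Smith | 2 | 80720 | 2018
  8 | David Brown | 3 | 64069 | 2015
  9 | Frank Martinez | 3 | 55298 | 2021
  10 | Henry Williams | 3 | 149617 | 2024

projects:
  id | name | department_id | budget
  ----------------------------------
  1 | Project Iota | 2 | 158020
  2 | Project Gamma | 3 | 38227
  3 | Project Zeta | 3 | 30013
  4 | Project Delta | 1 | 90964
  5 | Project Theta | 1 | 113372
SELECT name, salary FROM employees WHERE salary BETWEEN 94840 AND 125464

Execution result:
name | salary
Rose Jones | 105057
Ivy Johnson | 105825
Bob Brown | 97125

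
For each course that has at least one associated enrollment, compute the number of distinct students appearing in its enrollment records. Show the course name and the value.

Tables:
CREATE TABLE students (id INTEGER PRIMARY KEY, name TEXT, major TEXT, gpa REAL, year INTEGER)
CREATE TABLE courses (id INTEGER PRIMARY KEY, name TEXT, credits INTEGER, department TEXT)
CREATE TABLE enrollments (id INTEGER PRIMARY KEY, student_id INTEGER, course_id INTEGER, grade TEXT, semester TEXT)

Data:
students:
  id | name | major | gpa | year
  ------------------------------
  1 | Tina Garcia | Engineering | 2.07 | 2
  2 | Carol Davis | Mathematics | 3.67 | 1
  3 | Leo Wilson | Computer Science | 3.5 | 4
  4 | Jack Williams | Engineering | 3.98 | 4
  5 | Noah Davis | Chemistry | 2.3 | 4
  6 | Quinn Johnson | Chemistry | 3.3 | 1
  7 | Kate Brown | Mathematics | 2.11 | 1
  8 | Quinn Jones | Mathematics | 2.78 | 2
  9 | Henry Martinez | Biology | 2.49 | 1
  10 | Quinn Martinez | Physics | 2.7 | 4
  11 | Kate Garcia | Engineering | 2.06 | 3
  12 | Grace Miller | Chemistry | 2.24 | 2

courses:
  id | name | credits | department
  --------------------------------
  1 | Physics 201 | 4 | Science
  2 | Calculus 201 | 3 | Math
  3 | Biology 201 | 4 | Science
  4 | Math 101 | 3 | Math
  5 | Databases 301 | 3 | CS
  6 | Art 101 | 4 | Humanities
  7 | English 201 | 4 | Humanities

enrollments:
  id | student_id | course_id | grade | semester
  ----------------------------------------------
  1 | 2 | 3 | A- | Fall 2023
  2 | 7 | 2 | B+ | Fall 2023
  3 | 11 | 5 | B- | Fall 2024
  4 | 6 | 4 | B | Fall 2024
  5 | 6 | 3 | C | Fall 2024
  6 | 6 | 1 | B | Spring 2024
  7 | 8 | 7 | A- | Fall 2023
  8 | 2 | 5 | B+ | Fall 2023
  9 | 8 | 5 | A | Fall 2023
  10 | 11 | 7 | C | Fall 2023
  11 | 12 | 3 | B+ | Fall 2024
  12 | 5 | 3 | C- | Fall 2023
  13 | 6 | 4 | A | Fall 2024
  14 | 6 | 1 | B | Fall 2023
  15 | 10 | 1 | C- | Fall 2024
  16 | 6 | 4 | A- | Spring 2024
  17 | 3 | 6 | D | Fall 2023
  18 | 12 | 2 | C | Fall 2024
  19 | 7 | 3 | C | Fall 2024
SELECT p.name, COUNT(DISTINCT c.student_id) AS distinct_student_count FROM enrollments c JOIN courses p ON c.course_id = p.id GROUP BY p.id, p.name

Execution result:
name | distinct_student_count
Physics 201 | 2
Calculus 201 | 2
Biology 201 | 5
Math 101 | 1
Databases 301 | 3
Art 101 | 1
English 201 | 2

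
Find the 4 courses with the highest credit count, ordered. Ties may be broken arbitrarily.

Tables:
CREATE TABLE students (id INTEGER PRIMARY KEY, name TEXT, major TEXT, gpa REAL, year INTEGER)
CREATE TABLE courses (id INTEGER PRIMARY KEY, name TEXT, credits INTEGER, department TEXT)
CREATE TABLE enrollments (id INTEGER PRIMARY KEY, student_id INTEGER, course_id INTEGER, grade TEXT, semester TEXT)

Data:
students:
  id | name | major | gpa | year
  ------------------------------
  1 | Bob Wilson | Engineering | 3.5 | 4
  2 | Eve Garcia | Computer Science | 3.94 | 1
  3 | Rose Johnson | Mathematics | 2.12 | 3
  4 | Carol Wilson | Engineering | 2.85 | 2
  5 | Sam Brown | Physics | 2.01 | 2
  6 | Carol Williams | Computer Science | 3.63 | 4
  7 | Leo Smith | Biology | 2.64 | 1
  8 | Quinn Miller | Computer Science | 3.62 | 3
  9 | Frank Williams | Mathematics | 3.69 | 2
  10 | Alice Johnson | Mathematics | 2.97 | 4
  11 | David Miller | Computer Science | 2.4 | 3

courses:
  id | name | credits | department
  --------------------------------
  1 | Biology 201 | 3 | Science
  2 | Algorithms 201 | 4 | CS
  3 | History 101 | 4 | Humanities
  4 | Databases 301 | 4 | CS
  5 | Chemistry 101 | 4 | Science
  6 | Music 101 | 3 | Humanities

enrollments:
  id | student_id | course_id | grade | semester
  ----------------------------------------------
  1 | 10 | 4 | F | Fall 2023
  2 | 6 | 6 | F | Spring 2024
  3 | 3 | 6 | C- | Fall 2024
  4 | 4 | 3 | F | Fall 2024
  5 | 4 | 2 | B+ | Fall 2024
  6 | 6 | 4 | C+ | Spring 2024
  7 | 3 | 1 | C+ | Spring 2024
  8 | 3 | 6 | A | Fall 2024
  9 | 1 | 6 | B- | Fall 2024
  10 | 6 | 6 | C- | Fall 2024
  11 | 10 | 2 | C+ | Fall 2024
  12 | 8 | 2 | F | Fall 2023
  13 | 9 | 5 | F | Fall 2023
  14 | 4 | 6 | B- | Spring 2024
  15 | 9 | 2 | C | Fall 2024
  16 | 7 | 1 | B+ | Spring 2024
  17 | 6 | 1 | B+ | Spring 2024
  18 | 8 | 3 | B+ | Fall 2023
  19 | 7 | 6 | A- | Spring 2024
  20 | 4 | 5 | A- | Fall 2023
SELECT name, credits FROM courses ORDER BY credits DESC LIMIT 4

Execution result:
name | credits
Algorithms 201 | 4
History 101 | 4
Databases 301 | 4
Chemistry 101 | 4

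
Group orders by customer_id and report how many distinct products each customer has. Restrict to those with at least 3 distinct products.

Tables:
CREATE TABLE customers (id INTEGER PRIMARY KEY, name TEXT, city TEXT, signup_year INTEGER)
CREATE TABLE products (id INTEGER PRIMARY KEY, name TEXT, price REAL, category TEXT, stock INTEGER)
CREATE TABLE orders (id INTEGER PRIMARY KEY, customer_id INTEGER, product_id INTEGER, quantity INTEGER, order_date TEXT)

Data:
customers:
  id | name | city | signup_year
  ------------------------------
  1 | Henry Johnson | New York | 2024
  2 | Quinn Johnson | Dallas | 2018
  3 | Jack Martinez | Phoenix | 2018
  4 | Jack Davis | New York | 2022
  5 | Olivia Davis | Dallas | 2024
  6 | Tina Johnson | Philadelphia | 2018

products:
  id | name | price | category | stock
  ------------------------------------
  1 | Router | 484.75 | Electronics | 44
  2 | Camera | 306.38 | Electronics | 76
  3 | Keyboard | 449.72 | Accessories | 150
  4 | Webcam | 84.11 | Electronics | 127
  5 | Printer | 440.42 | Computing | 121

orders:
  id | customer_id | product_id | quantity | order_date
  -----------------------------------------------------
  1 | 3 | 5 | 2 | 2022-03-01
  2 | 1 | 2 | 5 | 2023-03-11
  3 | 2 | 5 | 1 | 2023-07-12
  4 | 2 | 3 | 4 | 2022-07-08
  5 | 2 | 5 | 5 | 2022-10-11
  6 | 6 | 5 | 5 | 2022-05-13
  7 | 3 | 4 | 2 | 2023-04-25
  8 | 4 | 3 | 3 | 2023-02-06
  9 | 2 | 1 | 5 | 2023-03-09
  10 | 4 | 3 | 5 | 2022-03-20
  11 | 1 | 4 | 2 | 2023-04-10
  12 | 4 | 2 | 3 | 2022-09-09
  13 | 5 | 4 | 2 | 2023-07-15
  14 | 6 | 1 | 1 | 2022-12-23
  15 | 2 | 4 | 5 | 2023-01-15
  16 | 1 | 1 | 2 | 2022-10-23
SELECT customer_id, COUNT(DISTINCT product_id) AS distinct_product_count FROM orders GROUP BY customer_id HAVING COUNT(DISTINCT product_id) >= 3

Execution result:
customer_id | distinct_product_count
1 | 3
2 | 4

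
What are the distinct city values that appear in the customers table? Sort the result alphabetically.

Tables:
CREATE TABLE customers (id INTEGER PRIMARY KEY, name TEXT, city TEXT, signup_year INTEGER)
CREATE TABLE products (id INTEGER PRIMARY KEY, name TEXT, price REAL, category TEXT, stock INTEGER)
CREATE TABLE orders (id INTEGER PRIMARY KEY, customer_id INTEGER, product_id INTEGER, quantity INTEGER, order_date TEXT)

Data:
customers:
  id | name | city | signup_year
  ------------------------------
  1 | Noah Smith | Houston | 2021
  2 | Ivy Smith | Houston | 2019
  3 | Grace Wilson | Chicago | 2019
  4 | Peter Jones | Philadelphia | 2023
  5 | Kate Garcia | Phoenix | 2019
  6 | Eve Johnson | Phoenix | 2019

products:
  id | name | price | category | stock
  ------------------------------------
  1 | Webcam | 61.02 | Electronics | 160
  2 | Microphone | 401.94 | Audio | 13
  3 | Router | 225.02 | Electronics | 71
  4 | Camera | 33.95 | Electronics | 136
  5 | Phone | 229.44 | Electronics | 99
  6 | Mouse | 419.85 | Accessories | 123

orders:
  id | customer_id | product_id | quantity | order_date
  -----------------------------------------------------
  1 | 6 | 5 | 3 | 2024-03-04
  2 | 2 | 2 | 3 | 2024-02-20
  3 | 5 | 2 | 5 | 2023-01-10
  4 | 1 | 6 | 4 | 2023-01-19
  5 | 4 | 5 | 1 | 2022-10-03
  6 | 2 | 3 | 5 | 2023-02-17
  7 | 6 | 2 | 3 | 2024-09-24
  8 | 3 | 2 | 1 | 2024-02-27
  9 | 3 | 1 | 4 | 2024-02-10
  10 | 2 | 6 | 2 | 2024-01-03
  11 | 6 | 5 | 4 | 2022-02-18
SELECT DISTINCT city FROM customers ORDER BY city

Execution result:
city
Chicago
Houston
Philadelphia
Phoenix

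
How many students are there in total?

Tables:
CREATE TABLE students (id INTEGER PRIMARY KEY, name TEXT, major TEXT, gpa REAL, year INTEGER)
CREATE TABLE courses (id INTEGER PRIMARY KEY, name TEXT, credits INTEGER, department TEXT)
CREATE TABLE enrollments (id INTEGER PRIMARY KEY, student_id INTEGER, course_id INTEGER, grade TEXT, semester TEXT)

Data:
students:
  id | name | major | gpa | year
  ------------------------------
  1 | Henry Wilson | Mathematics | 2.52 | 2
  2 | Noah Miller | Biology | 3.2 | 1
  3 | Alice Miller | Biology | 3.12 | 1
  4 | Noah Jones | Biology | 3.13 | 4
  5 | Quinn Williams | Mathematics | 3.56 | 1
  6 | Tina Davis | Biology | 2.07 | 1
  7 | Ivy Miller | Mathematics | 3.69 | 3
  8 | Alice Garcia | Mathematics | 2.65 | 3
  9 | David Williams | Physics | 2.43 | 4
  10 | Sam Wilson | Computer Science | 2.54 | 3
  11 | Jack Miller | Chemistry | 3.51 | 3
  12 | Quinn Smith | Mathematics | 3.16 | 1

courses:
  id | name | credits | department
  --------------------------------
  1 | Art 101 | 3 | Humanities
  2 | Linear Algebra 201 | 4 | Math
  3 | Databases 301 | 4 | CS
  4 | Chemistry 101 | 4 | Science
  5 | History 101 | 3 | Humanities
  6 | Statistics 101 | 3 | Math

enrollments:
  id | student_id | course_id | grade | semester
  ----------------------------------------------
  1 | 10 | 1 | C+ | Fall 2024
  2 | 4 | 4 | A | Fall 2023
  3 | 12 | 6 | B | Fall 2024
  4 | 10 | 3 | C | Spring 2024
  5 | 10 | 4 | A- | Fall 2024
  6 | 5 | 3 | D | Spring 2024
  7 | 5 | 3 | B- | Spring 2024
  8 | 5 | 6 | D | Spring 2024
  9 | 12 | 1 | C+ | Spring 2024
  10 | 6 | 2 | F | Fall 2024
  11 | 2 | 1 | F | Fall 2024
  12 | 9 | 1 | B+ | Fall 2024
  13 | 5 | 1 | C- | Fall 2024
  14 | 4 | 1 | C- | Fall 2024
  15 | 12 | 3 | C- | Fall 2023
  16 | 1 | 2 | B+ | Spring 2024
SELECT COUNT(*) FROM students

Execution result:
12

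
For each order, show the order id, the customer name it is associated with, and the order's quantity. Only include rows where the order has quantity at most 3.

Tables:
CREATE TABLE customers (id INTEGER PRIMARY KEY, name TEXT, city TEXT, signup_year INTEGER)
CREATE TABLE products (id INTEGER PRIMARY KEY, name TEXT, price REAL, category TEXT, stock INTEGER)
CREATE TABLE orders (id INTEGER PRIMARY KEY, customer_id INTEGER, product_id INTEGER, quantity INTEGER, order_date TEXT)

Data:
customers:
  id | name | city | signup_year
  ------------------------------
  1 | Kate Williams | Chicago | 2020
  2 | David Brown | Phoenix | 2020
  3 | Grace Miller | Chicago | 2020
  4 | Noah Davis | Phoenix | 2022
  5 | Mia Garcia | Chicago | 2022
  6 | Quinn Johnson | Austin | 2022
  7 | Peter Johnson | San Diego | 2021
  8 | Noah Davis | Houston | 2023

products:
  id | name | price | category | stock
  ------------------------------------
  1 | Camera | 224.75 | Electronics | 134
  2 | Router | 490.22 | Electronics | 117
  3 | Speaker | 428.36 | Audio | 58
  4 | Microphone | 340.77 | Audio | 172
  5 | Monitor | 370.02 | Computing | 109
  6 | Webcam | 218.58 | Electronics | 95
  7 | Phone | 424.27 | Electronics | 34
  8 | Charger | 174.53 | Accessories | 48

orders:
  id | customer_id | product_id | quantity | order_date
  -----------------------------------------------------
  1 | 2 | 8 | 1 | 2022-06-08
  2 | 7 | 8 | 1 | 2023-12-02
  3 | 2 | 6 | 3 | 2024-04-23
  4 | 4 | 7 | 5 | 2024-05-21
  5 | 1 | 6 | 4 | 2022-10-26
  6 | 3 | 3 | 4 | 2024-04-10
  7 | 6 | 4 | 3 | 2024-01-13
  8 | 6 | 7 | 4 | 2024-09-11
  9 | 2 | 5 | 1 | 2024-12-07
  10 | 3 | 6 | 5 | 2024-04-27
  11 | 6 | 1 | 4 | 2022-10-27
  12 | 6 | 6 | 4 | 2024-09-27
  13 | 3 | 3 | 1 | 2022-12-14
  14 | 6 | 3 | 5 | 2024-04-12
SELECT c.id, p.name AS customer, c.quantity FROM orders c JOIN customers p ON c.customer_id = p.id WHERE c.quantity <= 3

Execution result:
id | customer | quantity
1 | David Brown | 1
2 | Peter Johnson | 1
3 | David Brown | 3
7 | Quinn Johnson | 3
9 | David Brown | 1
13 | Grace Miller | 1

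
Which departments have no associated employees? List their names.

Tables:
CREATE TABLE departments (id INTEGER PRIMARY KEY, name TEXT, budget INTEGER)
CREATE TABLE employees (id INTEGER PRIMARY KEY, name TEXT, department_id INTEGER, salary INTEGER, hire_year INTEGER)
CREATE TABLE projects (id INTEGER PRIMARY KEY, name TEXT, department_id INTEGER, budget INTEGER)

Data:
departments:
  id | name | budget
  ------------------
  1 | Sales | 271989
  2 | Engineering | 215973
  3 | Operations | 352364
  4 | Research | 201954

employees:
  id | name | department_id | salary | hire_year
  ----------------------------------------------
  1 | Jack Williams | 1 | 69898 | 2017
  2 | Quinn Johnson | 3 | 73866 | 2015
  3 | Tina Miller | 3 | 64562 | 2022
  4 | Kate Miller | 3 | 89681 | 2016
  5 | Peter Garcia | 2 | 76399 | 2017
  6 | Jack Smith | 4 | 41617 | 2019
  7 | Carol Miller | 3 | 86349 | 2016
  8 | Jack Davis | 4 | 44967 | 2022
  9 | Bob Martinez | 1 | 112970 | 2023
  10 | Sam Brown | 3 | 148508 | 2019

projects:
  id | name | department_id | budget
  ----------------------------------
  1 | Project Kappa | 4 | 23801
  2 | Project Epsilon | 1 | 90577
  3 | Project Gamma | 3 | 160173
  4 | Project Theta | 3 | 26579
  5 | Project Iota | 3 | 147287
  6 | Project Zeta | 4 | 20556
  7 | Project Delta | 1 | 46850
SELECT p.name FROM departments p LEFT JOIN employees c ON c.department_id = p.id WHERE c.id IS NULL

Execution result:
(no rows)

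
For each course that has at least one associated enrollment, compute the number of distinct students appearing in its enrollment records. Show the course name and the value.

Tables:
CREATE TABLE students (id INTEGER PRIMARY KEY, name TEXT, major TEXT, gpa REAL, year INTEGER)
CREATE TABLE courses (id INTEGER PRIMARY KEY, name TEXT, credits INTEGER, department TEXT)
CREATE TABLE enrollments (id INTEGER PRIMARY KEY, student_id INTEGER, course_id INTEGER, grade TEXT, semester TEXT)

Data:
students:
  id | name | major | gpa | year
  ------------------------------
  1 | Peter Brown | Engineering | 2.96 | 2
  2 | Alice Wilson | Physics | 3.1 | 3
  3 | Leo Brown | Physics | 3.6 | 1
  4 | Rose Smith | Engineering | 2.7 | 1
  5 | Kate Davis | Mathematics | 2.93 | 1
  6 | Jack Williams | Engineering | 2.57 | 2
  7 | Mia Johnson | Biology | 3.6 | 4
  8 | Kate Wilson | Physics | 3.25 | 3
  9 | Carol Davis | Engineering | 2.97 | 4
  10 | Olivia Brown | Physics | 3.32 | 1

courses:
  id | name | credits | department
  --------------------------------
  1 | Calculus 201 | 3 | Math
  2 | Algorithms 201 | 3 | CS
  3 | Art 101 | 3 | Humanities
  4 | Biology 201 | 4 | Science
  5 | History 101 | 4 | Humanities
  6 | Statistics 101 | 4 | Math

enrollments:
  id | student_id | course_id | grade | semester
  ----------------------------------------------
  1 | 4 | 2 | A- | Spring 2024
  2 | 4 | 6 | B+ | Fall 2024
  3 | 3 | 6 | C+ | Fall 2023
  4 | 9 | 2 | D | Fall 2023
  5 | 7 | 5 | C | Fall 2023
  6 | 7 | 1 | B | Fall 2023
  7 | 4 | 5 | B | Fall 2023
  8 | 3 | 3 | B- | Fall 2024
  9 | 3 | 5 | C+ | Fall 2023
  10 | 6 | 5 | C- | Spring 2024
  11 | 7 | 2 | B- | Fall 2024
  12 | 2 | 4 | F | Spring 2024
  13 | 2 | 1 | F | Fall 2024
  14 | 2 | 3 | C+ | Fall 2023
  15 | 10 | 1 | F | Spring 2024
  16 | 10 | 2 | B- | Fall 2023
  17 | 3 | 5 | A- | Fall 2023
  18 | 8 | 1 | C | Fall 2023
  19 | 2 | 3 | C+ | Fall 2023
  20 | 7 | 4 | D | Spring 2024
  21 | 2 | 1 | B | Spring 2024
SELECT p.name, COUNT(DISTINCT c.student_id) AS distinct_student_count FROM enrollments c JOIN courses p ON c.course_id = p.id GROUP BY p.id, p.name

Execution result:
name | distinct_student_count
Calculus 201 | 4
Algorithms 201 | 4
Art 101 | 2
Biology 201 | 2
History 101 | 4
Statistics 101 | 2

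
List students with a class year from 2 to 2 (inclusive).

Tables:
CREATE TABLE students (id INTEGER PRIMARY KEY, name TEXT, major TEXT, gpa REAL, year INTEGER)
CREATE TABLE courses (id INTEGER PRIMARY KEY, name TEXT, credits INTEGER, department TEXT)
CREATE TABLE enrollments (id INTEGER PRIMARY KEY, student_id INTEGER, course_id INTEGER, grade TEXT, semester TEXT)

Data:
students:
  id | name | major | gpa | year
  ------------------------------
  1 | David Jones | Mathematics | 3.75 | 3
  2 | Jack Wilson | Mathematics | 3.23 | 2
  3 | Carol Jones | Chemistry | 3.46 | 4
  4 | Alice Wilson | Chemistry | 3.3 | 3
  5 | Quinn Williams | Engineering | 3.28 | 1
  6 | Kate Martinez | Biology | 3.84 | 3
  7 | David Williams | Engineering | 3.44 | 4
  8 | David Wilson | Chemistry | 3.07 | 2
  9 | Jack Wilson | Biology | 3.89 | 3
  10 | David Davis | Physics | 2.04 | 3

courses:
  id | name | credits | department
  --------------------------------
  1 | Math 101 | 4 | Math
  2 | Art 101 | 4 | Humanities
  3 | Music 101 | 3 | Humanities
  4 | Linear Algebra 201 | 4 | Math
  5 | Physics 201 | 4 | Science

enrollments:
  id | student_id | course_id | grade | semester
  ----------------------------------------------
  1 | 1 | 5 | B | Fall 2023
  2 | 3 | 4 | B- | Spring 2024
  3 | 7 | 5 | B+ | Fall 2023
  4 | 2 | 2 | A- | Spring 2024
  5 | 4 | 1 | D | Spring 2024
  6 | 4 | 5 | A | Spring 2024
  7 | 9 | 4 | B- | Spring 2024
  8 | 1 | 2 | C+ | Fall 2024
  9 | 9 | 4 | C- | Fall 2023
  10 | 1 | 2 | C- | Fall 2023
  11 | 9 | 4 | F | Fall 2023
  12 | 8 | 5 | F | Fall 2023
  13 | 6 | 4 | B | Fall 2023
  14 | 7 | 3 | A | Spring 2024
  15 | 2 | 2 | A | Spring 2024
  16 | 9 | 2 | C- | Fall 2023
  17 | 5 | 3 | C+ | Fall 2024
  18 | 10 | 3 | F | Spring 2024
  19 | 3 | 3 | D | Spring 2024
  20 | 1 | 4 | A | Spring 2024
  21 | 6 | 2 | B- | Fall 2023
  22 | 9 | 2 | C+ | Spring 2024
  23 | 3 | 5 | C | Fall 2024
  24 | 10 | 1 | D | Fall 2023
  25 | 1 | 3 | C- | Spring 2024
SELECT name, year FROM students WHERE year BETWEEN 2 AND 2

Execution result:
name | year
Jack Wilson | 2
David Wilson | 2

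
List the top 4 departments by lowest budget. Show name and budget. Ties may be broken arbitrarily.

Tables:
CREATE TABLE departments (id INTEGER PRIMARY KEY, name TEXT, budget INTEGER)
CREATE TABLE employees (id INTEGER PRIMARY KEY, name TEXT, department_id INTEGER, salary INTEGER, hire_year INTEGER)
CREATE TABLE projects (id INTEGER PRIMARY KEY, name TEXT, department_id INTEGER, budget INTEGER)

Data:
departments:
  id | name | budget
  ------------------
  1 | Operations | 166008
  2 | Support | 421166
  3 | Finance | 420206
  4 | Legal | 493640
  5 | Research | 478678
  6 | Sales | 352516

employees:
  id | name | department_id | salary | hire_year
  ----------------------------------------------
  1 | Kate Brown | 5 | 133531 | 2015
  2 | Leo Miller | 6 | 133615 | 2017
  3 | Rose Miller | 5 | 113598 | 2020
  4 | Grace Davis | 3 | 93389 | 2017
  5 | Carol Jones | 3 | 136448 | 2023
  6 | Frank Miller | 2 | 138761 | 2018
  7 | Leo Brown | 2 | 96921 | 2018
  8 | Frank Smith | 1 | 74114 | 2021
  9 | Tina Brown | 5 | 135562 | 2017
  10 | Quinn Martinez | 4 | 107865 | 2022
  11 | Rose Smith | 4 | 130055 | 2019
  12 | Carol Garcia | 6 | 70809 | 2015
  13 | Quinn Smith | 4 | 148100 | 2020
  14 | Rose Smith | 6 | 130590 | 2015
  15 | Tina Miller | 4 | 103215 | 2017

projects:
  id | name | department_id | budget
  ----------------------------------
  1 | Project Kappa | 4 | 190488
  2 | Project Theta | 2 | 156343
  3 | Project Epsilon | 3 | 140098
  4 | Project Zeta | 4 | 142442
SELECT name, budget FROM departments ORDER BY budget ASC LIMIT 4

Execution result:
name | budget
Operations | 166008
Sales | 352516
Finance | 420206
Support | 421166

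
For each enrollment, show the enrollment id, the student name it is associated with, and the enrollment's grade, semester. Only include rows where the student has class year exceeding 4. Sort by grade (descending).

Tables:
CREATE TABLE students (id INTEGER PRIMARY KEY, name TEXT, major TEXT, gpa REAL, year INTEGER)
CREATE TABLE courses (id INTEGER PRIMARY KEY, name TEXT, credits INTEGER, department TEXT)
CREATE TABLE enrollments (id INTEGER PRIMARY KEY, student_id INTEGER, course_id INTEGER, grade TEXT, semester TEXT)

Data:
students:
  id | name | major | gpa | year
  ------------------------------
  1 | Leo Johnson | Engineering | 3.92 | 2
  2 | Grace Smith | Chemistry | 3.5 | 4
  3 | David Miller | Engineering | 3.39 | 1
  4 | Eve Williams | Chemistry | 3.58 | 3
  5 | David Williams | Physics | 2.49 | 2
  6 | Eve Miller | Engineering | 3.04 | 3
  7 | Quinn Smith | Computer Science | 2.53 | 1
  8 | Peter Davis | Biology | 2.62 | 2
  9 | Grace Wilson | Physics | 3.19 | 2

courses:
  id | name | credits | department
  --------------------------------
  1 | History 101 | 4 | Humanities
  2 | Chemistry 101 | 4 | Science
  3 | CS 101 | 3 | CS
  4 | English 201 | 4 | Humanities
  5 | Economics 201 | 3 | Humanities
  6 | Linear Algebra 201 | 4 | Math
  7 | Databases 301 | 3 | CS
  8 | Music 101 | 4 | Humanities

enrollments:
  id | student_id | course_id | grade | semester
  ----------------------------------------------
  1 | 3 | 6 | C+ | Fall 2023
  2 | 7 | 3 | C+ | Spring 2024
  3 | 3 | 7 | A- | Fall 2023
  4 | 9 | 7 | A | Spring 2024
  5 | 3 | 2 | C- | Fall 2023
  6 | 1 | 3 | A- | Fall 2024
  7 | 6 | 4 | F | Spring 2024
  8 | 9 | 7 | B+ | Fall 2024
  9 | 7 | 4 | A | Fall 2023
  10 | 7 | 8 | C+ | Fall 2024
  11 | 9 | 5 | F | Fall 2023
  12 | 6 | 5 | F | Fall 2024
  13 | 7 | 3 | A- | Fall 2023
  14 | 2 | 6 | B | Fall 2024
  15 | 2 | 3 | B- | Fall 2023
SELECT c.id, p.name AS student, c.grade, c.semester FROM enrollments c JOIN students p ON c.student_id = p.id WHERE p.year > 4 ORDER BY c.grade DESC

Execution result:
(no rows)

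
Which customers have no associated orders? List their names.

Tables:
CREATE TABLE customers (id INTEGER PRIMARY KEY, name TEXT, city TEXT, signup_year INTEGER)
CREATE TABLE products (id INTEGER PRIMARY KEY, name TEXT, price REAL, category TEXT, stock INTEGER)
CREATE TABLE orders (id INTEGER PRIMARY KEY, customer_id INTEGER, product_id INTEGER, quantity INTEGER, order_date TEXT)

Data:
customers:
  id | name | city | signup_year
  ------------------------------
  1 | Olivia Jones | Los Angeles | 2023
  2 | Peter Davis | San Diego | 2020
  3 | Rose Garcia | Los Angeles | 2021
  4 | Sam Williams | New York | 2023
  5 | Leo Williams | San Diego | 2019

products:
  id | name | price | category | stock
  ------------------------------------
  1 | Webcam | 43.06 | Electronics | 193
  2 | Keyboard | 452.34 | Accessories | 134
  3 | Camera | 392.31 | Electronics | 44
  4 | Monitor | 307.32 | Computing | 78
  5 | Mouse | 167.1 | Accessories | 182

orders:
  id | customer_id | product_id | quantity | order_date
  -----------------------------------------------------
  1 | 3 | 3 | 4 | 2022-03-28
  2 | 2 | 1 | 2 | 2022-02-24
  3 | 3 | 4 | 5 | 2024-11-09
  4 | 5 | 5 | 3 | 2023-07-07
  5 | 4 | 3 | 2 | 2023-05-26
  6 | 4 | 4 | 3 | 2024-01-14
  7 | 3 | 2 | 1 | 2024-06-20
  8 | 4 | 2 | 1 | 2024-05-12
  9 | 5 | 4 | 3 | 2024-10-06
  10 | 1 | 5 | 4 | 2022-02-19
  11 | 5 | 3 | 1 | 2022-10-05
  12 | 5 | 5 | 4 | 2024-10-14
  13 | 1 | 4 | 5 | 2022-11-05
SELECT p.name FROM customers p LEFT JOIN orders c ON c.customer_id = p.id WHERE c.id IS NULL

Execution result:
(no rows)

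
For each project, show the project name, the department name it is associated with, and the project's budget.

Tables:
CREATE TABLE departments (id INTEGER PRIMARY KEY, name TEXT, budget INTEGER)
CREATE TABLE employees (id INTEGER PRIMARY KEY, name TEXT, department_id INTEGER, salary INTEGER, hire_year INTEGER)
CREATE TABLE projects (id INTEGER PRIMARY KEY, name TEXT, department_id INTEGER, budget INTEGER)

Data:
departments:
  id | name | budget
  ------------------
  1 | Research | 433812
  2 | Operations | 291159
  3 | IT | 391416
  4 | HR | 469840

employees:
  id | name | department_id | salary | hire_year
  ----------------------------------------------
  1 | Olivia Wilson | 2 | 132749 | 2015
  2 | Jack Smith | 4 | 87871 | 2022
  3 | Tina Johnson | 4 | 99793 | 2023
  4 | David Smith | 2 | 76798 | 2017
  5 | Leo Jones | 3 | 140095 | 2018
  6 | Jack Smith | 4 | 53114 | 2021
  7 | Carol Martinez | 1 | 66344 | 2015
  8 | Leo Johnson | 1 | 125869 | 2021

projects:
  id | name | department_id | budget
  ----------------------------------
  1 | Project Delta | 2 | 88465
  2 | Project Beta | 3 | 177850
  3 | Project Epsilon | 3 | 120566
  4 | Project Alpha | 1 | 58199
SELECT c.name, p.name AS department, c.budget FROM projects c JOIN departments p ON c.department_id = p.id

Execution result:
name | department | budget
Project Delta | Operations | 88465
Project Beta | IT | 177850
Project Epsilon | IT | 120566
Project Alpha | Research | 58199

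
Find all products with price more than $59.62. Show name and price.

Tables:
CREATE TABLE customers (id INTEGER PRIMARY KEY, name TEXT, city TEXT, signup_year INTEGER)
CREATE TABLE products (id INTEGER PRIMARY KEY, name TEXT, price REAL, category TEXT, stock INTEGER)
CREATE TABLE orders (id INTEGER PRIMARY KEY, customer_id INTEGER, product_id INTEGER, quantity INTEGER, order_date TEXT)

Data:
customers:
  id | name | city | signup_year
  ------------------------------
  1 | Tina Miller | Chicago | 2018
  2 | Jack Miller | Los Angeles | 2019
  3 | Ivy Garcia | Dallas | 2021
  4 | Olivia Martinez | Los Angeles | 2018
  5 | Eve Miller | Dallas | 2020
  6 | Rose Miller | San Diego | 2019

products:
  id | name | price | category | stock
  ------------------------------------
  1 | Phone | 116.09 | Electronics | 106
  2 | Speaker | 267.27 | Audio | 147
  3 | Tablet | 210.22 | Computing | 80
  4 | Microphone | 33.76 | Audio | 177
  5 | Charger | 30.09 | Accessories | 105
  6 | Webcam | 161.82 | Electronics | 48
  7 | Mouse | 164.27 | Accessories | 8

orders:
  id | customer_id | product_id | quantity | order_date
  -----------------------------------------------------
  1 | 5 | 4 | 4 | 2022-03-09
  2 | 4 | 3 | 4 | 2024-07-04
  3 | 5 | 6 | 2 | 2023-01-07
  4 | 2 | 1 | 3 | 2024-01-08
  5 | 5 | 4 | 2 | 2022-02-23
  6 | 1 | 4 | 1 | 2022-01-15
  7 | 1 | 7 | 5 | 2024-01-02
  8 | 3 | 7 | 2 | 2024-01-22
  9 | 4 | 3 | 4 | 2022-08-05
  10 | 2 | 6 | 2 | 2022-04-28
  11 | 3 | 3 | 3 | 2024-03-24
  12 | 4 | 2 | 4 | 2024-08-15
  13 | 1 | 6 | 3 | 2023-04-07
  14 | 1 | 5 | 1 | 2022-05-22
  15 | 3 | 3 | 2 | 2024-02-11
SELECT name, price FROM products WHERE price > 59.62

Execution result:
name | price
Phone | 116.09
Speaker | 267.27
Tablet | 210.22
Webcam | 161.82
Mouse | 164.27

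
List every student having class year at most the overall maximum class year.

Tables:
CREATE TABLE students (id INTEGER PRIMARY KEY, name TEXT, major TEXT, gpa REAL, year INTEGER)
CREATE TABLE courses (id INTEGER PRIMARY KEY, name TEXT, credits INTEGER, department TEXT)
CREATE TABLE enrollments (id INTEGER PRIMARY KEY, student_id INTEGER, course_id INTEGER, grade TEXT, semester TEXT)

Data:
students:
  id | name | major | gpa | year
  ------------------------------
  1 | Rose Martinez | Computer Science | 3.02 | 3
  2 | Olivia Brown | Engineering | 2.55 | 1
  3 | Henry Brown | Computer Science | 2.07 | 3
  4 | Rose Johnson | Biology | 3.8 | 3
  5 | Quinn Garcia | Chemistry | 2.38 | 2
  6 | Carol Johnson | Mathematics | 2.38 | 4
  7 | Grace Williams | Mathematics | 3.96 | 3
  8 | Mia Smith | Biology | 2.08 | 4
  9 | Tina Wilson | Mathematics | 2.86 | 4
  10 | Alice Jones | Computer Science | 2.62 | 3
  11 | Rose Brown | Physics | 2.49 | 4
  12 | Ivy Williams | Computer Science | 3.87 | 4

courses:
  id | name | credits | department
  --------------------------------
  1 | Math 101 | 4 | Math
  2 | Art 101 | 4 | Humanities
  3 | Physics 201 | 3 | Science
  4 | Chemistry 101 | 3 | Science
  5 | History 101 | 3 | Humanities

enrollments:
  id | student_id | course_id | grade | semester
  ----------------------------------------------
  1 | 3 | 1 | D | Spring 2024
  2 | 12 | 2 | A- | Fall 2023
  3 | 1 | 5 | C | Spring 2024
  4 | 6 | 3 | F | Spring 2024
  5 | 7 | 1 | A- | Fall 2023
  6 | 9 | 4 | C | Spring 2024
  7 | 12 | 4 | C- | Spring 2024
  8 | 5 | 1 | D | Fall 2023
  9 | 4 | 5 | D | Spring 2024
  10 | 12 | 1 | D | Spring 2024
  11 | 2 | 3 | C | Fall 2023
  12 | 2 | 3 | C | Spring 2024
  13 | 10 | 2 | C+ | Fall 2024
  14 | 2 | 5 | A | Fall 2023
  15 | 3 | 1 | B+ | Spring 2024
SELECT name, year FROM students WHERE year <= (SELECT MAX(year) FROM students)

Execution result:
name | year
Rose Martinez | 3
Olivia Brown | 1
Henry Brown | 3
Rose Johnson | 3
Quinn Garcia | 2
Carol Johnson | 4
Grace Williams | 3
Mia Smith | 4
Tina Wilson | 4
Alice Jones | 3
Rose Brown | 4
Ivy Williams | 4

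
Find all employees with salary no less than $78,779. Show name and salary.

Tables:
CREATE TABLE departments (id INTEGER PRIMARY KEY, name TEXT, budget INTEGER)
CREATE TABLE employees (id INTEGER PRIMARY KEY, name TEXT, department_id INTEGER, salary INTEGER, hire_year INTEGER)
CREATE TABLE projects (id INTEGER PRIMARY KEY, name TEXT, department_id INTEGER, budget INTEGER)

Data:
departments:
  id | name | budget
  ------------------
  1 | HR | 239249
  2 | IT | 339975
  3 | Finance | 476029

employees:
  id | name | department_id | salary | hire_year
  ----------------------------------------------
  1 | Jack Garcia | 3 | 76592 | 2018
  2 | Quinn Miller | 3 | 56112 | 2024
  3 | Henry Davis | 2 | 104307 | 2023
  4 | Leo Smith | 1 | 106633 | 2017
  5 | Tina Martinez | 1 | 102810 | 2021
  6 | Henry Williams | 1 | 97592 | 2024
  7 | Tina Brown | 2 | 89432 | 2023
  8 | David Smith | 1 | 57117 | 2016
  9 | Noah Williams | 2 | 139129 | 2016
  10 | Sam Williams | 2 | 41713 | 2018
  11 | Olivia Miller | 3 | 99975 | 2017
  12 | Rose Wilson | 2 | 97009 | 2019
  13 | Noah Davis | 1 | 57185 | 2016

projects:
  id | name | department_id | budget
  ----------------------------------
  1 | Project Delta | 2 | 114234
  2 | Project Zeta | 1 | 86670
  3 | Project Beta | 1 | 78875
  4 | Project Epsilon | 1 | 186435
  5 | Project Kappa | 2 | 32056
SELECT name, salary FROM employees WHERE salary >= 78779

Execution result:
name | salary
Henry Davis | 104307
Leo Smith | 106633
Tina Martinez | 102810
Henry Williams | 97592
Tina Brown | 89432
Noah Williams | 139129
Olivia Miller | 99975
Rose Wilson | 97009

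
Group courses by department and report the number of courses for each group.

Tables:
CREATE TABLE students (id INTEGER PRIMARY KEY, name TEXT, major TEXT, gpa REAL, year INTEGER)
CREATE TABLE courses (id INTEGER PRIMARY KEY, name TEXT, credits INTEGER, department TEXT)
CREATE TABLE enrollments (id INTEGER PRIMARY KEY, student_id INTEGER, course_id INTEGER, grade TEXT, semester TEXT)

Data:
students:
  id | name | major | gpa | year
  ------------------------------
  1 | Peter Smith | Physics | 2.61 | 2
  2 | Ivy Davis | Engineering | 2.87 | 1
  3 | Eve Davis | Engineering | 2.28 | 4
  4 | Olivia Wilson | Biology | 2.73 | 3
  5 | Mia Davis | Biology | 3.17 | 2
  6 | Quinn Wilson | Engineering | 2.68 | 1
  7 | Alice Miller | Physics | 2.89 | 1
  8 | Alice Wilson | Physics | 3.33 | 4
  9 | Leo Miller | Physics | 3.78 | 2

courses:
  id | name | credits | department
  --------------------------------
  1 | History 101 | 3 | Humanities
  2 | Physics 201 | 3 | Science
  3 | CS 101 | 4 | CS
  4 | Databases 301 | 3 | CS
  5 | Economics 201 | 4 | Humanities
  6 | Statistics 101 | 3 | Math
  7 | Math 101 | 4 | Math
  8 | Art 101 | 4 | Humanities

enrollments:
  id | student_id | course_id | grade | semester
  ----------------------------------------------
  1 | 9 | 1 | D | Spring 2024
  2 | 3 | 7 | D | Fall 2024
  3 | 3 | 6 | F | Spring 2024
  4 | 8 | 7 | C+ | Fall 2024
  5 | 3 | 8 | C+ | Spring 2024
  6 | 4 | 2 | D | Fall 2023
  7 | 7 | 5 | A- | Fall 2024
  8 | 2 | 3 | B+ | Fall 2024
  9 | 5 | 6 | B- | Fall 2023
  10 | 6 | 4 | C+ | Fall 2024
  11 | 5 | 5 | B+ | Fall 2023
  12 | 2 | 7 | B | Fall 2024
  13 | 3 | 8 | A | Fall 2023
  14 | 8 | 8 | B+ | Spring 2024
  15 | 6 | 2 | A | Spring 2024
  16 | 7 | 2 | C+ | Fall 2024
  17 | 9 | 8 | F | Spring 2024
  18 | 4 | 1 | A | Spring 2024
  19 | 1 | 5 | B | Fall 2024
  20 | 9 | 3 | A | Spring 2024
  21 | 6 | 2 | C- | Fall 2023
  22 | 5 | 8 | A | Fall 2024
SELECT department, COUNT(*) AS n FROM courses GROUP BY department

Execution result:
department | n
CS | 2
Humanities | 3
Math | 2
Science | 1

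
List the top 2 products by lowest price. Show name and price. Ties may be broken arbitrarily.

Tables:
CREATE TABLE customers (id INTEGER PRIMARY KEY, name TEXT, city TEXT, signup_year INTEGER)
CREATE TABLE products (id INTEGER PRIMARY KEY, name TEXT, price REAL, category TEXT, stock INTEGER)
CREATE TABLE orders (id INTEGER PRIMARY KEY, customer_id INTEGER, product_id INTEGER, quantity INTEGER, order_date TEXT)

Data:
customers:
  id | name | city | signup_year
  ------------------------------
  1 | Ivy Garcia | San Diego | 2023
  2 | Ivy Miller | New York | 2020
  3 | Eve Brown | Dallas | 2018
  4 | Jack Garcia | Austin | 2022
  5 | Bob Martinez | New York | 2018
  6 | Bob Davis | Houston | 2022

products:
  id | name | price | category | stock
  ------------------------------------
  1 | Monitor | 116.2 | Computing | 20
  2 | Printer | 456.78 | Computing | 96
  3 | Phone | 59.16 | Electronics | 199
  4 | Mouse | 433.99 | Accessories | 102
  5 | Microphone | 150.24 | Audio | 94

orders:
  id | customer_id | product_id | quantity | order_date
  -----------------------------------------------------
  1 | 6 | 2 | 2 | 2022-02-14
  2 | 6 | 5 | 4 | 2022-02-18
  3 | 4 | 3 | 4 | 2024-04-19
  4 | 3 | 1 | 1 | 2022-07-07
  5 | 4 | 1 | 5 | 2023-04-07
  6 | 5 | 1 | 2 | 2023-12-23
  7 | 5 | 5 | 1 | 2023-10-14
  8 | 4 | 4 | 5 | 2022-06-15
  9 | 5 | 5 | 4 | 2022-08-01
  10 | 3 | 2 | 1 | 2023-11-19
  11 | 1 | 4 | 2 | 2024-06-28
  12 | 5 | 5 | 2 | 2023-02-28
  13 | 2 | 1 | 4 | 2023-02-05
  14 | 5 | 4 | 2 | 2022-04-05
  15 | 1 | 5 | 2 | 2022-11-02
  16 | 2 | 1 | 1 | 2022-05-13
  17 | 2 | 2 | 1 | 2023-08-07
SELECT name, price FROM products ORDER BY price ASC LIMIT 2

Execution result:
name | price
Phone | 59.16
Monitor | 116.20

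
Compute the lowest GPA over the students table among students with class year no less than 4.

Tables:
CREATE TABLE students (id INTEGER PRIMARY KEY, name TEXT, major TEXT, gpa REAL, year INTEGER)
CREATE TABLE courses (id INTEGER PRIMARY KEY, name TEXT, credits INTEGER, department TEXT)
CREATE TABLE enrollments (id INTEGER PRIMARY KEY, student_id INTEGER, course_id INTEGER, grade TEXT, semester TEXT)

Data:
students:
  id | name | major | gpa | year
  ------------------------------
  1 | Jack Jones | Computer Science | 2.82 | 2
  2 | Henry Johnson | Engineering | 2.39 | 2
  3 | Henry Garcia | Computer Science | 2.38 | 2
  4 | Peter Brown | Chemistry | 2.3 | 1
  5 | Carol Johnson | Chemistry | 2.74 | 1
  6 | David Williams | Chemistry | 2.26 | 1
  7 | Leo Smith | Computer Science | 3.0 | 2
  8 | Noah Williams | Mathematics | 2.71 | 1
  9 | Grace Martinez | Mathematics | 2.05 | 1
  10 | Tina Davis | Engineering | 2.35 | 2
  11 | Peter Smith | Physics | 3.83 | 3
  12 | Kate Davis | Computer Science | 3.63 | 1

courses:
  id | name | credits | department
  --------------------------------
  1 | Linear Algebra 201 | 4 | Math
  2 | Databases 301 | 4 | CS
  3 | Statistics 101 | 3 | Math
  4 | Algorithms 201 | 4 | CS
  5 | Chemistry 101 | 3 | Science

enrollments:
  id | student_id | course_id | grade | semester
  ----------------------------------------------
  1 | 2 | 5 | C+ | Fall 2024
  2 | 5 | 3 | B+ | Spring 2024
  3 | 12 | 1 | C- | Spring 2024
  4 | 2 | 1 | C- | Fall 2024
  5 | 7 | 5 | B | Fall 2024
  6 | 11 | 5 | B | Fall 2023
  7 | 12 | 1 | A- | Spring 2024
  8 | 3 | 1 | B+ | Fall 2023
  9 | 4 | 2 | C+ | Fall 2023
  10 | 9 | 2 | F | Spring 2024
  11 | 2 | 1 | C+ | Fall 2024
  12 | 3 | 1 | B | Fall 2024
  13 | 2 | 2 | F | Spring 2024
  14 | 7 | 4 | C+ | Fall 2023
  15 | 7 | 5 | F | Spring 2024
SELECT MIN(gpa) FROM students WHERE year >= 4

Execution result:
NULL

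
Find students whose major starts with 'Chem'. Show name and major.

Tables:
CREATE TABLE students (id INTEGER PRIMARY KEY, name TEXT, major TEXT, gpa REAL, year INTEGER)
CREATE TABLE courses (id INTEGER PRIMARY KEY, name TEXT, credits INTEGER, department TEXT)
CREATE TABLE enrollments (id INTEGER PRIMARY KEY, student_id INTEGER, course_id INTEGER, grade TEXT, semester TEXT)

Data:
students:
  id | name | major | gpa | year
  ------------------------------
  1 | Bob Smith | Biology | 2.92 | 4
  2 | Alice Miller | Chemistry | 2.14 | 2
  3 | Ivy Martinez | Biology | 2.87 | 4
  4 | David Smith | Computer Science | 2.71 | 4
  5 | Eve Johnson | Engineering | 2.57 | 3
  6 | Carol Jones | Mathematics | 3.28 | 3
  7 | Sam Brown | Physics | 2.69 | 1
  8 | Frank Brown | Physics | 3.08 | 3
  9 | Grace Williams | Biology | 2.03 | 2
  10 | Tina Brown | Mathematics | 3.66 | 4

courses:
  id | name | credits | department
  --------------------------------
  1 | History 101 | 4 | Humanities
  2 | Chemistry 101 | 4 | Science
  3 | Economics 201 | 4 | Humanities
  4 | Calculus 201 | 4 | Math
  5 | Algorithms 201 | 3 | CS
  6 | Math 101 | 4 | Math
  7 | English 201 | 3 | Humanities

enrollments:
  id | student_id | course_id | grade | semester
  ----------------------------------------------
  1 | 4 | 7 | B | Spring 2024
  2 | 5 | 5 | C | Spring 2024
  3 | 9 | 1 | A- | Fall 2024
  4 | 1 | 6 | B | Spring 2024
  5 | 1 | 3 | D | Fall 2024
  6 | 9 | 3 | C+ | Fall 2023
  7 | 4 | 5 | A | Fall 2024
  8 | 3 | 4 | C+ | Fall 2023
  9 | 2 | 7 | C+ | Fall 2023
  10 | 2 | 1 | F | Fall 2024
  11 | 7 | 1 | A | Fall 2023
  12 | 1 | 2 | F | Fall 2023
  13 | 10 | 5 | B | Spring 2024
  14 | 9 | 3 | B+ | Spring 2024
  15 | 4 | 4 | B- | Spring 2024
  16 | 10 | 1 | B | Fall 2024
SELECT name, major FROM students WHERE major LIKE 'Chem%'

Execution result:
name | major
Alice Miller | Chemistry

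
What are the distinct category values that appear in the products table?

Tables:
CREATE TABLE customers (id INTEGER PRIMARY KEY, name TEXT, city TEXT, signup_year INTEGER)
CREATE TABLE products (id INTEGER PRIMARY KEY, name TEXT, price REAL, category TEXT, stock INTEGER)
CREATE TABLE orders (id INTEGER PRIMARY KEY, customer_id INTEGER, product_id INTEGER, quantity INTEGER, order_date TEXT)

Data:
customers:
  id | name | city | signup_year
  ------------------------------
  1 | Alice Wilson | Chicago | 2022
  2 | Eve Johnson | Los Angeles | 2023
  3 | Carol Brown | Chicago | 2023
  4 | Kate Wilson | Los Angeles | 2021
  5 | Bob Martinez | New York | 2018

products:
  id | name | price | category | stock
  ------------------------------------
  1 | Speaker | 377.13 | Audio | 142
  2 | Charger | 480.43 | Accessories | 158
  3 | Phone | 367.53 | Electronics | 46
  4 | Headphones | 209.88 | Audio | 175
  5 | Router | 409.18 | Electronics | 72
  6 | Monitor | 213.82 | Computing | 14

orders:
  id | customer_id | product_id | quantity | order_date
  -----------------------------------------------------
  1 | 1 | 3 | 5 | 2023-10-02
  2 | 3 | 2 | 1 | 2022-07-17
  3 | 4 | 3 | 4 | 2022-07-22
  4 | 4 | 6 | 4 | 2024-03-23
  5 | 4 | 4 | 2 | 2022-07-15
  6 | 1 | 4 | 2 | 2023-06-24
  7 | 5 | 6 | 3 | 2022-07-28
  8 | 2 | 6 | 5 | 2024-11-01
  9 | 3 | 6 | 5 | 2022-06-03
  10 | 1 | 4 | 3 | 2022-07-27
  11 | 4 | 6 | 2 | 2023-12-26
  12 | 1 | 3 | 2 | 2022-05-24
SELECT DISTINCT category FROM products

Execution result:
category
Audio
Accessories
Electronics
Computing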